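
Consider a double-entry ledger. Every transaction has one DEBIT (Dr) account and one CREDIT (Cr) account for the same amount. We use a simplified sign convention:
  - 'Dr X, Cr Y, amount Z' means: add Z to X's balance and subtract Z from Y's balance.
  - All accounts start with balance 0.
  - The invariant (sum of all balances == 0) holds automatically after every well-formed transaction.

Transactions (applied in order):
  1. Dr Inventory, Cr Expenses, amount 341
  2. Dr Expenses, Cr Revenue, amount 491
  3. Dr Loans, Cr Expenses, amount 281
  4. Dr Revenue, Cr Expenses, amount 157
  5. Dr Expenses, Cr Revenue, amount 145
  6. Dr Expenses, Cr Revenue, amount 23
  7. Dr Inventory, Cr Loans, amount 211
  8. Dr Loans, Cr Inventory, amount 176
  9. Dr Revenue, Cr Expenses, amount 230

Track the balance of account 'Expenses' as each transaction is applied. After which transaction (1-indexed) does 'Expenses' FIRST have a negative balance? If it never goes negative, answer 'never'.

Answer: 1

Derivation:
After txn 1: Expenses=-341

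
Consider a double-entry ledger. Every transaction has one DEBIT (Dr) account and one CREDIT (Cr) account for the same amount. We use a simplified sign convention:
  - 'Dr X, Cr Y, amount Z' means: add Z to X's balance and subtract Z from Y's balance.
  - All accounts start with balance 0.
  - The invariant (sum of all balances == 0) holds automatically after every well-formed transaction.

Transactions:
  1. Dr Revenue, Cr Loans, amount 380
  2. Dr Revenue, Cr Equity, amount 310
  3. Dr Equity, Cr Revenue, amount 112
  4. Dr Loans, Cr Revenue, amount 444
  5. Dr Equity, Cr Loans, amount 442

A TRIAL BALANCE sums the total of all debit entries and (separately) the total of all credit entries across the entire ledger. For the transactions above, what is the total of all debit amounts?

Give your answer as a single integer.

Answer: 1688

Derivation:
Txn 1: debit+=380
Txn 2: debit+=310
Txn 3: debit+=112
Txn 4: debit+=444
Txn 5: debit+=442
Total debits = 1688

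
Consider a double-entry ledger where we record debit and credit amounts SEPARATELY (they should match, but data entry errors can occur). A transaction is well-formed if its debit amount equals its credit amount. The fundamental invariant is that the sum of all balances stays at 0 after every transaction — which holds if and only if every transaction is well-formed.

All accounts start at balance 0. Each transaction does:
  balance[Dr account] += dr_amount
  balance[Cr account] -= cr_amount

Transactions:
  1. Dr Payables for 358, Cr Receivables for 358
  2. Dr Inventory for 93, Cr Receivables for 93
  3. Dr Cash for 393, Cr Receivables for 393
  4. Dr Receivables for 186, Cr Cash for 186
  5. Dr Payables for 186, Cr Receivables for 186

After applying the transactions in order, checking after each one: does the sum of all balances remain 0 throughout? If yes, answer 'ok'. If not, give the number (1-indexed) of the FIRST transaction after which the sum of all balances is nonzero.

After txn 1: dr=358 cr=358 sum_balances=0
After txn 2: dr=93 cr=93 sum_balances=0
After txn 3: dr=393 cr=393 sum_balances=0
After txn 4: dr=186 cr=186 sum_balances=0
After txn 5: dr=186 cr=186 sum_balances=0

Answer: ok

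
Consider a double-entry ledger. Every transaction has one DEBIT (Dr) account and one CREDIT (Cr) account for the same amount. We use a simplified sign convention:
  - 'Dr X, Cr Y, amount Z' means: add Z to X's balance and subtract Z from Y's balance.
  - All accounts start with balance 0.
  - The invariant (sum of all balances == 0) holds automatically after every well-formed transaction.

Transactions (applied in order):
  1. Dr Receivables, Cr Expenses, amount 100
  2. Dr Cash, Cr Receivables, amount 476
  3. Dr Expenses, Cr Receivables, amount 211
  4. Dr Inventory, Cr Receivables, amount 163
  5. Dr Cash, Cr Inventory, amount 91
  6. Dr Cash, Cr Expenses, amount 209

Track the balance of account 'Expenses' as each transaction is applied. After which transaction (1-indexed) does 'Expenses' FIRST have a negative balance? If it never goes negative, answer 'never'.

After txn 1: Expenses=-100

Answer: 1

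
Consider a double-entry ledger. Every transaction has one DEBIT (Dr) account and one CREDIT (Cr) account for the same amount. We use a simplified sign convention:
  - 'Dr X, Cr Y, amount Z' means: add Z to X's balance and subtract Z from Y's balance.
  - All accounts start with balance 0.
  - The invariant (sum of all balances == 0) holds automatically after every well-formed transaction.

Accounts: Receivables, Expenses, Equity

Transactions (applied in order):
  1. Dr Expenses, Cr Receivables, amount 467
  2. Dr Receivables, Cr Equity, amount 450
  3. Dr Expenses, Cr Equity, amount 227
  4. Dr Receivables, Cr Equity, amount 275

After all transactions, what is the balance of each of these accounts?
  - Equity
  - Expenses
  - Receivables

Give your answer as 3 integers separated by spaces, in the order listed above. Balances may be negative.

After txn 1 (Dr Expenses, Cr Receivables, amount 467): Expenses=467 Receivables=-467
After txn 2 (Dr Receivables, Cr Equity, amount 450): Equity=-450 Expenses=467 Receivables=-17
After txn 3 (Dr Expenses, Cr Equity, amount 227): Equity=-677 Expenses=694 Receivables=-17
After txn 4 (Dr Receivables, Cr Equity, amount 275): Equity=-952 Expenses=694 Receivables=258

Answer: -952 694 258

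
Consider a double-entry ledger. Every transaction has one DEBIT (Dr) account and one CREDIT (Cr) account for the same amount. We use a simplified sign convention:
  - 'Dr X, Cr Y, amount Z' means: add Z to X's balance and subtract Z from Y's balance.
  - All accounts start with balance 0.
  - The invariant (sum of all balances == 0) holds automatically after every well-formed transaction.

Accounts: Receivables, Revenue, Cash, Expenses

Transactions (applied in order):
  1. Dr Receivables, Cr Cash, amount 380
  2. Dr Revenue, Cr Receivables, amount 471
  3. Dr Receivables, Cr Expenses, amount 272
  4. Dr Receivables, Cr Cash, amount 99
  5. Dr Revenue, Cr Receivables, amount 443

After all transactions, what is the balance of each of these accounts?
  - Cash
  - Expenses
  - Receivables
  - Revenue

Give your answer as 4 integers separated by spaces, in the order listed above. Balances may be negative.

Answer: -479 -272 -163 914

Derivation:
After txn 1 (Dr Receivables, Cr Cash, amount 380): Cash=-380 Receivables=380
After txn 2 (Dr Revenue, Cr Receivables, amount 471): Cash=-380 Receivables=-91 Revenue=471
After txn 3 (Dr Receivables, Cr Expenses, amount 272): Cash=-380 Expenses=-272 Receivables=181 Revenue=471
After txn 4 (Dr Receivables, Cr Cash, amount 99): Cash=-479 Expenses=-272 Receivables=280 Revenue=471
After txn 5 (Dr Revenue, Cr Receivables, amount 443): Cash=-479 Expenses=-272 Receivables=-163 Revenue=914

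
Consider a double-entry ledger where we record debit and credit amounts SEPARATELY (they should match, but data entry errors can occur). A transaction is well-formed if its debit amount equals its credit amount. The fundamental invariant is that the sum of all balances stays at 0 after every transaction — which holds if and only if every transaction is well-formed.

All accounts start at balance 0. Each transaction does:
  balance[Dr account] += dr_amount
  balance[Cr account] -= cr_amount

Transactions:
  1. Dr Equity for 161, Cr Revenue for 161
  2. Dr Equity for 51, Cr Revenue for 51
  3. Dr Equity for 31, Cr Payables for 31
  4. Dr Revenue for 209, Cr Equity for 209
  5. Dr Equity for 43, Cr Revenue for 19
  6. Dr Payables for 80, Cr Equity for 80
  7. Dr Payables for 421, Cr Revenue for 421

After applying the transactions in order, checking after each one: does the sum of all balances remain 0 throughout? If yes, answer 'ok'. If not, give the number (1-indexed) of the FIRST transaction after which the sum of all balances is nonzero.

Answer: 5

Derivation:
After txn 1: dr=161 cr=161 sum_balances=0
After txn 2: dr=51 cr=51 sum_balances=0
After txn 3: dr=31 cr=31 sum_balances=0
After txn 4: dr=209 cr=209 sum_balances=0
After txn 5: dr=43 cr=19 sum_balances=24
After txn 6: dr=80 cr=80 sum_balances=24
After txn 7: dr=421 cr=421 sum_balances=24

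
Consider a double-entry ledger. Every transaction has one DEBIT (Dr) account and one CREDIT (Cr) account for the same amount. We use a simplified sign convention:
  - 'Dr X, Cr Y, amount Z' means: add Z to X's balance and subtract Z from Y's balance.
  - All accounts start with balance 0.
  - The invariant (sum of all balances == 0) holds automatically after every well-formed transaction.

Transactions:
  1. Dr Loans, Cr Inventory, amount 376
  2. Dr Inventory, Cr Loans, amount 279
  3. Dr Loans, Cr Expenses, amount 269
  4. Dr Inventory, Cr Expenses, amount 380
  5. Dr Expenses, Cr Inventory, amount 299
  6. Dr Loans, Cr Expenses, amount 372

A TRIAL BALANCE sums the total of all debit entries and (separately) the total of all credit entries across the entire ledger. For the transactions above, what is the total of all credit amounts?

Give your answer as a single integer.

Txn 1: credit+=376
Txn 2: credit+=279
Txn 3: credit+=269
Txn 4: credit+=380
Txn 5: credit+=299
Txn 6: credit+=372
Total credits = 1975

Answer: 1975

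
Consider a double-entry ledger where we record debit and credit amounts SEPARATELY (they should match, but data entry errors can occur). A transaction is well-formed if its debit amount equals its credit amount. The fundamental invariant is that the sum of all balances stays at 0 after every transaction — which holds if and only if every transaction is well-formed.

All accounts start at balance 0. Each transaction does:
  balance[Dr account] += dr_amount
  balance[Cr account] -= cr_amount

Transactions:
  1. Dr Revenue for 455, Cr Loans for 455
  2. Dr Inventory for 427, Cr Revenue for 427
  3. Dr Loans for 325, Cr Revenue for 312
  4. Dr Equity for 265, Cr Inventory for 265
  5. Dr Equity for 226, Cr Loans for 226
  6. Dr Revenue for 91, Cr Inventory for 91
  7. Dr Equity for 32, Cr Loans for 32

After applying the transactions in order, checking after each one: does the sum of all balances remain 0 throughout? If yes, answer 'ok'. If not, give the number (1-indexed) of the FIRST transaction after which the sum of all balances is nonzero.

Answer: 3

Derivation:
After txn 1: dr=455 cr=455 sum_balances=0
After txn 2: dr=427 cr=427 sum_balances=0
After txn 3: dr=325 cr=312 sum_balances=13
After txn 4: dr=265 cr=265 sum_balances=13
After txn 5: dr=226 cr=226 sum_balances=13
After txn 6: dr=91 cr=91 sum_balances=13
After txn 7: dr=32 cr=32 sum_balances=13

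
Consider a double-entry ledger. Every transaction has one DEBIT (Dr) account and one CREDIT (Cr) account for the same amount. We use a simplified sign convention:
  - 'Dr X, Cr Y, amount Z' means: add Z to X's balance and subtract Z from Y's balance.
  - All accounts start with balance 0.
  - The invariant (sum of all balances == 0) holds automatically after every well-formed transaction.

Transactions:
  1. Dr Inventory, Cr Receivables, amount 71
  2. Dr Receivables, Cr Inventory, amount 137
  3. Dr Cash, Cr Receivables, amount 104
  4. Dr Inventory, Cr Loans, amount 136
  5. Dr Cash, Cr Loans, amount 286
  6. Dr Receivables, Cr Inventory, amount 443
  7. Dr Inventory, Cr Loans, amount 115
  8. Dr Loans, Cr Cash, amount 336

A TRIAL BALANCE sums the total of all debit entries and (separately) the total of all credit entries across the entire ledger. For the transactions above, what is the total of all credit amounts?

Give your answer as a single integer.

Answer: 1628

Derivation:
Txn 1: credit+=71
Txn 2: credit+=137
Txn 3: credit+=104
Txn 4: credit+=136
Txn 5: credit+=286
Txn 6: credit+=443
Txn 7: credit+=115
Txn 8: credit+=336
Total credits = 1628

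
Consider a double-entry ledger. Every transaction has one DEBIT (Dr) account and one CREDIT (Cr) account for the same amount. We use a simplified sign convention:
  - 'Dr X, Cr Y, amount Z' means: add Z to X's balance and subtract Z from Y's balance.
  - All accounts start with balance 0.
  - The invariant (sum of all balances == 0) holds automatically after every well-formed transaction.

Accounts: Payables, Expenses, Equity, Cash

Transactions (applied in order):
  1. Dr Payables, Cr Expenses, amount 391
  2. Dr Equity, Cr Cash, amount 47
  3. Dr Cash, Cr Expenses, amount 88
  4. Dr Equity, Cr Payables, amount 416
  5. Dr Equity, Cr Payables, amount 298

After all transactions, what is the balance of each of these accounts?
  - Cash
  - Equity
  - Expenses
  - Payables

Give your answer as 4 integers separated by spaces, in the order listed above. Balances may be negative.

After txn 1 (Dr Payables, Cr Expenses, amount 391): Expenses=-391 Payables=391
After txn 2 (Dr Equity, Cr Cash, amount 47): Cash=-47 Equity=47 Expenses=-391 Payables=391
After txn 3 (Dr Cash, Cr Expenses, amount 88): Cash=41 Equity=47 Expenses=-479 Payables=391
After txn 4 (Dr Equity, Cr Payables, amount 416): Cash=41 Equity=463 Expenses=-479 Payables=-25
After txn 5 (Dr Equity, Cr Payables, amount 298): Cash=41 Equity=761 Expenses=-479 Payables=-323

Answer: 41 761 -479 -323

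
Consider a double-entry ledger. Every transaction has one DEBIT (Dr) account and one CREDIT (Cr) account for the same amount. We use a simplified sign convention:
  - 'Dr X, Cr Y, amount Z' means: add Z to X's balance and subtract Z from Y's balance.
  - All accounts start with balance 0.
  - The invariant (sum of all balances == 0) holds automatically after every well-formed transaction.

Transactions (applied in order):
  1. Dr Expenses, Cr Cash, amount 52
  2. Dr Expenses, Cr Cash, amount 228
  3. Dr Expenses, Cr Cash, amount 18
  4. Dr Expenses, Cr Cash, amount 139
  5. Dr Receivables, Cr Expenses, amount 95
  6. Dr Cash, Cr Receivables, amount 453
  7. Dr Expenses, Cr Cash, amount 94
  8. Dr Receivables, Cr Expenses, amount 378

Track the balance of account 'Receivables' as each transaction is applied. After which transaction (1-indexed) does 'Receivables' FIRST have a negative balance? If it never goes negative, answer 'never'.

After txn 1: Receivables=0
After txn 2: Receivables=0
After txn 3: Receivables=0
After txn 4: Receivables=0
After txn 5: Receivables=95
After txn 6: Receivables=-358

Answer: 6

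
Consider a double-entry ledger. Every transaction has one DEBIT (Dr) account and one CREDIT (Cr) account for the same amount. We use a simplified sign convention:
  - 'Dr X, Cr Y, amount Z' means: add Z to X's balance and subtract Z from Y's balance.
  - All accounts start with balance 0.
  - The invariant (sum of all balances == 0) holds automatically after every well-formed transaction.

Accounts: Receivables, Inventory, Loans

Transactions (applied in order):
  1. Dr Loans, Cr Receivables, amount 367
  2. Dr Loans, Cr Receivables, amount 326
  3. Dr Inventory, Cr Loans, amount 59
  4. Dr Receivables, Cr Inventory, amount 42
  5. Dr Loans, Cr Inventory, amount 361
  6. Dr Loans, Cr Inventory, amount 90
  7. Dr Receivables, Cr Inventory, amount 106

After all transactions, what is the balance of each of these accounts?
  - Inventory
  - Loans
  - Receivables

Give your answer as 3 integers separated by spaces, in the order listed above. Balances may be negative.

Answer: -540 1085 -545

Derivation:
After txn 1 (Dr Loans, Cr Receivables, amount 367): Loans=367 Receivables=-367
After txn 2 (Dr Loans, Cr Receivables, amount 326): Loans=693 Receivables=-693
After txn 3 (Dr Inventory, Cr Loans, amount 59): Inventory=59 Loans=634 Receivables=-693
After txn 4 (Dr Receivables, Cr Inventory, amount 42): Inventory=17 Loans=634 Receivables=-651
After txn 5 (Dr Loans, Cr Inventory, amount 361): Inventory=-344 Loans=995 Receivables=-651
After txn 6 (Dr Loans, Cr Inventory, amount 90): Inventory=-434 Loans=1085 Receivables=-651
After txn 7 (Dr Receivables, Cr Inventory, amount 106): Inventory=-540 Loans=1085 Receivables=-545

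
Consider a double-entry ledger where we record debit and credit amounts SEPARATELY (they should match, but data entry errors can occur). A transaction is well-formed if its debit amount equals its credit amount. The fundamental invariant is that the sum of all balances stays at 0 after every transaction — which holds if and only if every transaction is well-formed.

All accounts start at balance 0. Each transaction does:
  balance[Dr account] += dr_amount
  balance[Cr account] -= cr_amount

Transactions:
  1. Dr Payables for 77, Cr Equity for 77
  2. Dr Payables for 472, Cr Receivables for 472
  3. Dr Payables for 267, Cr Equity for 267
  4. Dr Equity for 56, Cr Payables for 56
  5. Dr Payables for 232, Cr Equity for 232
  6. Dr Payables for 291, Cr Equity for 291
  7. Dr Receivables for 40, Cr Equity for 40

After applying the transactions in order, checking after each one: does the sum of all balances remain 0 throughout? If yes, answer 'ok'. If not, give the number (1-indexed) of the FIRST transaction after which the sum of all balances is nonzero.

After txn 1: dr=77 cr=77 sum_balances=0
After txn 2: dr=472 cr=472 sum_balances=0
After txn 3: dr=267 cr=267 sum_balances=0
After txn 4: dr=56 cr=56 sum_balances=0
After txn 5: dr=232 cr=232 sum_balances=0
After txn 6: dr=291 cr=291 sum_balances=0
After txn 7: dr=40 cr=40 sum_balances=0

Answer: ok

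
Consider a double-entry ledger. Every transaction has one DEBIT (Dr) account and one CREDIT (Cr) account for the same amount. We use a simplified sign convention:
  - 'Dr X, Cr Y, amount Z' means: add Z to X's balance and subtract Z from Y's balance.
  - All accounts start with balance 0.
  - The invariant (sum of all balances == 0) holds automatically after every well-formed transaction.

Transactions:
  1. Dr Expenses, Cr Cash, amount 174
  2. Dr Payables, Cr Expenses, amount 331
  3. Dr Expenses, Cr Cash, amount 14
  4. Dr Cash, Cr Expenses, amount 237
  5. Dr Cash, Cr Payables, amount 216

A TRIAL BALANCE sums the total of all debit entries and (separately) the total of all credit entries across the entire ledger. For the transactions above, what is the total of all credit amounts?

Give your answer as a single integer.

Answer: 972

Derivation:
Txn 1: credit+=174
Txn 2: credit+=331
Txn 3: credit+=14
Txn 4: credit+=237
Txn 5: credit+=216
Total credits = 972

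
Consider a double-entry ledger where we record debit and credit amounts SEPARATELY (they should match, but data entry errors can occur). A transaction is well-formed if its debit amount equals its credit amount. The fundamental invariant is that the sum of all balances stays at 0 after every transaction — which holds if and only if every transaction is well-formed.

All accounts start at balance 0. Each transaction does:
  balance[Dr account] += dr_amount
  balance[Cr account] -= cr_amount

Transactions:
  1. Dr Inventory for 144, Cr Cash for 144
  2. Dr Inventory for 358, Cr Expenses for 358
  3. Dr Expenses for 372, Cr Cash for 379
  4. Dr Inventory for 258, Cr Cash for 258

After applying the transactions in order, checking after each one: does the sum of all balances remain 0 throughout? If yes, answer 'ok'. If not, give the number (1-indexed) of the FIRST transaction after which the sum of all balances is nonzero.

Answer: 3

Derivation:
After txn 1: dr=144 cr=144 sum_balances=0
After txn 2: dr=358 cr=358 sum_balances=0
After txn 3: dr=372 cr=379 sum_balances=-7
After txn 4: dr=258 cr=258 sum_balances=-7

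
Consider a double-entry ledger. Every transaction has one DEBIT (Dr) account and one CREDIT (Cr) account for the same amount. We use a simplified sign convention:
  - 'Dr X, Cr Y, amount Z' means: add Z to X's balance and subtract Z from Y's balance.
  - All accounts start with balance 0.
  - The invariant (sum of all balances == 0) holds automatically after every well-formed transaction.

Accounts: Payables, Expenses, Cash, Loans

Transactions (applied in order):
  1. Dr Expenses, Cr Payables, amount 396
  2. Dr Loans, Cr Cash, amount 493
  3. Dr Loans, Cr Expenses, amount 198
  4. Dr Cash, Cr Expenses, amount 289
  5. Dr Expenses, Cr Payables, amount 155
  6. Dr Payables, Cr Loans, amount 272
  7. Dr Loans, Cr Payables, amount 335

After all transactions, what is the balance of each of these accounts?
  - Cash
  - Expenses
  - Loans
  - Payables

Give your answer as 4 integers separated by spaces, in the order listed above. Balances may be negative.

After txn 1 (Dr Expenses, Cr Payables, amount 396): Expenses=396 Payables=-396
After txn 2 (Dr Loans, Cr Cash, amount 493): Cash=-493 Expenses=396 Loans=493 Payables=-396
After txn 3 (Dr Loans, Cr Expenses, amount 198): Cash=-493 Expenses=198 Loans=691 Payables=-396
After txn 4 (Dr Cash, Cr Expenses, amount 289): Cash=-204 Expenses=-91 Loans=691 Payables=-396
After txn 5 (Dr Expenses, Cr Payables, amount 155): Cash=-204 Expenses=64 Loans=691 Payables=-551
After txn 6 (Dr Payables, Cr Loans, amount 272): Cash=-204 Expenses=64 Loans=419 Payables=-279
After txn 7 (Dr Loans, Cr Payables, amount 335): Cash=-204 Expenses=64 Loans=754 Payables=-614

Answer: -204 64 754 -614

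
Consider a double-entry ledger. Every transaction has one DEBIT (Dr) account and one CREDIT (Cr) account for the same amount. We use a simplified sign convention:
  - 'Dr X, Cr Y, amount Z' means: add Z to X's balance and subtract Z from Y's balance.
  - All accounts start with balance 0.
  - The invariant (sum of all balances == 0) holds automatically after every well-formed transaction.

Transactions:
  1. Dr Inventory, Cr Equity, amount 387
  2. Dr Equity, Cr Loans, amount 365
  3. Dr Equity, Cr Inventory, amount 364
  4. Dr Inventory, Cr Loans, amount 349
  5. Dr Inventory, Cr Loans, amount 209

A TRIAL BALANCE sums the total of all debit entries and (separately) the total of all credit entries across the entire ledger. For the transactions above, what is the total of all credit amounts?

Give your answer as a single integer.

Txn 1: credit+=387
Txn 2: credit+=365
Txn 3: credit+=364
Txn 4: credit+=349
Txn 5: credit+=209
Total credits = 1674

Answer: 1674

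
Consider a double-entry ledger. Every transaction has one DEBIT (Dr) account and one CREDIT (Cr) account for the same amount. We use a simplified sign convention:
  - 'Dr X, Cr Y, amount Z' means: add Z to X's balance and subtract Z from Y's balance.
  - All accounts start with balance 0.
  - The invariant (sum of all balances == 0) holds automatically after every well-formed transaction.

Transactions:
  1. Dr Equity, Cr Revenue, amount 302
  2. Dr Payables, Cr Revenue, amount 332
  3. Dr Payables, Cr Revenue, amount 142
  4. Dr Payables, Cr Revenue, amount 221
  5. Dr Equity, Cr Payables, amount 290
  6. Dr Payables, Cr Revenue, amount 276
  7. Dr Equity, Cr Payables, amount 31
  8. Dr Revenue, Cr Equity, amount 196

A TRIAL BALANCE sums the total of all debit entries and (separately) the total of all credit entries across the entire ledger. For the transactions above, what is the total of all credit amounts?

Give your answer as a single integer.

Answer: 1790

Derivation:
Txn 1: credit+=302
Txn 2: credit+=332
Txn 3: credit+=142
Txn 4: credit+=221
Txn 5: credit+=290
Txn 6: credit+=276
Txn 7: credit+=31
Txn 8: credit+=196
Total credits = 1790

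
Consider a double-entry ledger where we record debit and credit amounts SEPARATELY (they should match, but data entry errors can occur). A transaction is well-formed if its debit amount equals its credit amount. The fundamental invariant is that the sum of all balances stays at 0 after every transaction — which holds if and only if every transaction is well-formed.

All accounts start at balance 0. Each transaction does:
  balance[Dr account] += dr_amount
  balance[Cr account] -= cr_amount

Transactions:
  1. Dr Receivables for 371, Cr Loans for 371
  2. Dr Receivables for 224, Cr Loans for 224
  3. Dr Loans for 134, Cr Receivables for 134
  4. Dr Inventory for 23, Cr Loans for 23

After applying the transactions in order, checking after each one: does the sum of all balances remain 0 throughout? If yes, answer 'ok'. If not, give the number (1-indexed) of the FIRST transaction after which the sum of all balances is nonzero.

Answer: ok

Derivation:
After txn 1: dr=371 cr=371 sum_balances=0
After txn 2: dr=224 cr=224 sum_balances=0
After txn 3: dr=134 cr=134 sum_balances=0
After txn 4: dr=23 cr=23 sum_balances=0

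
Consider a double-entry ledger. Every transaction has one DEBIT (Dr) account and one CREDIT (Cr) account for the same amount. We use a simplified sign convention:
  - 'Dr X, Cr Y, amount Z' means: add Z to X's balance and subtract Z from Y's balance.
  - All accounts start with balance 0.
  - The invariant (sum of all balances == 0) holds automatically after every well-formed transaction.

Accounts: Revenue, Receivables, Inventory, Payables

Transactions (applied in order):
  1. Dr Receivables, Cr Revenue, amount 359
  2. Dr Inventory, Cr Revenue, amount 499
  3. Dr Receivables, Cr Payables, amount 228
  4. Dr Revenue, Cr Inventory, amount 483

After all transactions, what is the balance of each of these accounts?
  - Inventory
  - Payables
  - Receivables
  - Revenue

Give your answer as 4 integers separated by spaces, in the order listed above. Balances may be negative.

Answer: 16 -228 587 -375

Derivation:
After txn 1 (Dr Receivables, Cr Revenue, amount 359): Receivables=359 Revenue=-359
After txn 2 (Dr Inventory, Cr Revenue, amount 499): Inventory=499 Receivables=359 Revenue=-858
After txn 3 (Dr Receivables, Cr Payables, amount 228): Inventory=499 Payables=-228 Receivables=587 Revenue=-858
After txn 4 (Dr Revenue, Cr Inventory, amount 483): Inventory=16 Payables=-228 Receivables=587 Revenue=-375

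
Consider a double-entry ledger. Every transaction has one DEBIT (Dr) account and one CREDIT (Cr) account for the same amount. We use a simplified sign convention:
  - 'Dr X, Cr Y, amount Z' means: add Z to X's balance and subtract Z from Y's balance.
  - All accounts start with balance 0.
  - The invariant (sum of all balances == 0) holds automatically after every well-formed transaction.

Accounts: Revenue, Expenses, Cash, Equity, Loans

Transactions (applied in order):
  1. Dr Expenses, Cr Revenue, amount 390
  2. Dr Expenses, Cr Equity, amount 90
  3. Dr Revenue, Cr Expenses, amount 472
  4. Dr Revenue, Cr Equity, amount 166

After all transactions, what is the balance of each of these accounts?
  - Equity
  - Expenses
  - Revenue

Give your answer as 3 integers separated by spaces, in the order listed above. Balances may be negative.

Answer: -256 8 248

Derivation:
After txn 1 (Dr Expenses, Cr Revenue, amount 390): Expenses=390 Revenue=-390
After txn 2 (Dr Expenses, Cr Equity, amount 90): Equity=-90 Expenses=480 Revenue=-390
After txn 3 (Dr Revenue, Cr Expenses, amount 472): Equity=-90 Expenses=8 Revenue=82
After txn 4 (Dr Revenue, Cr Equity, amount 166): Equity=-256 Expenses=8 Revenue=248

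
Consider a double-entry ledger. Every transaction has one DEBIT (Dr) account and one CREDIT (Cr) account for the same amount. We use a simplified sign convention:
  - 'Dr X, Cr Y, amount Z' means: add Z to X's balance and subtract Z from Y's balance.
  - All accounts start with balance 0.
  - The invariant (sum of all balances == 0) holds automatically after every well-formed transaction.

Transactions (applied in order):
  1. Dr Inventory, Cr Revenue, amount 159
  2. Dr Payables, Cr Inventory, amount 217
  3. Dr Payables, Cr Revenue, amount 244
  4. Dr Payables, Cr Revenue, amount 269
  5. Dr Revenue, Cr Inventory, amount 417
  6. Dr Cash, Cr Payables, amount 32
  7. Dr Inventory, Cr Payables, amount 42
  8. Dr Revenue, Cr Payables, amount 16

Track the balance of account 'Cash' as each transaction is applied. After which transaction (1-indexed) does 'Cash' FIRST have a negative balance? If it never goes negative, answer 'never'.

Answer: never

Derivation:
After txn 1: Cash=0
After txn 2: Cash=0
After txn 3: Cash=0
After txn 4: Cash=0
After txn 5: Cash=0
After txn 6: Cash=32
After txn 7: Cash=32
After txn 8: Cash=32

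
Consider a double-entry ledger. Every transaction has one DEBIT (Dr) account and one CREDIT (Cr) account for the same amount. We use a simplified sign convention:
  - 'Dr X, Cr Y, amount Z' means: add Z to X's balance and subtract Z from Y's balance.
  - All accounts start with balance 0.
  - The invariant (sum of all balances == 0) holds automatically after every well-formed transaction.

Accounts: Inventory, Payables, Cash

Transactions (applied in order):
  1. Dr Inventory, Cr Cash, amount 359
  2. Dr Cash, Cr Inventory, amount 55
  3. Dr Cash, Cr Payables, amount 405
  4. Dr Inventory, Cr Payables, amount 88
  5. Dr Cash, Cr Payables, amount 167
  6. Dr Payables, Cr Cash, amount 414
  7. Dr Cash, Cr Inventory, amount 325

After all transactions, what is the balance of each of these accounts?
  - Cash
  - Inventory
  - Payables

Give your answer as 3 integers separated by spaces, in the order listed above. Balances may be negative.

After txn 1 (Dr Inventory, Cr Cash, amount 359): Cash=-359 Inventory=359
After txn 2 (Dr Cash, Cr Inventory, amount 55): Cash=-304 Inventory=304
After txn 3 (Dr Cash, Cr Payables, amount 405): Cash=101 Inventory=304 Payables=-405
After txn 4 (Dr Inventory, Cr Payables, amount 88): Cash=101 Inventory=392 Payables=-493
After txn 5 (Dr Cash, Cr Payables, amount 167): Cash=268 Inventory=392 Payables=-660
After txn 6 (Dr Payables, Cr Cash, amount 414): Cash=-146 Inventory=392 Payables=-246
After txn 7 (Dr Cash, Cr Inventory, amount 325): Cash=179 Inventory=67 Payables=-246

Answer: 179 67 -246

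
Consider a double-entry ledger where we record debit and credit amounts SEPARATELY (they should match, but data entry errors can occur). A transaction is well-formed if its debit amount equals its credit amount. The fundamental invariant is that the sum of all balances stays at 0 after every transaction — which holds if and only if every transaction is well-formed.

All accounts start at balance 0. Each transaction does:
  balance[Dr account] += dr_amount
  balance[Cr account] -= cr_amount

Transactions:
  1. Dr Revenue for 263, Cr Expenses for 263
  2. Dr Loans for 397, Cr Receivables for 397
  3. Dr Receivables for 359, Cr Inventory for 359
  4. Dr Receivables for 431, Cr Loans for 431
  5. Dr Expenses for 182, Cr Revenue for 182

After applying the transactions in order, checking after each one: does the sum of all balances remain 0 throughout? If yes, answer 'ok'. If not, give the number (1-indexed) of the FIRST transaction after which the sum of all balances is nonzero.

Answer: ok

Derivation:
After txn 1: dr=263 cr=263 sum_balances=0
After txn 2: dr=397 cr=397 sum_balances=0
After txn 3: dr=359 cr=359 sum_balances=0
After txn 4: dr=431 cr=431 sum_balances=0
After txn 5: dr=182 cr=182 sum_balances=0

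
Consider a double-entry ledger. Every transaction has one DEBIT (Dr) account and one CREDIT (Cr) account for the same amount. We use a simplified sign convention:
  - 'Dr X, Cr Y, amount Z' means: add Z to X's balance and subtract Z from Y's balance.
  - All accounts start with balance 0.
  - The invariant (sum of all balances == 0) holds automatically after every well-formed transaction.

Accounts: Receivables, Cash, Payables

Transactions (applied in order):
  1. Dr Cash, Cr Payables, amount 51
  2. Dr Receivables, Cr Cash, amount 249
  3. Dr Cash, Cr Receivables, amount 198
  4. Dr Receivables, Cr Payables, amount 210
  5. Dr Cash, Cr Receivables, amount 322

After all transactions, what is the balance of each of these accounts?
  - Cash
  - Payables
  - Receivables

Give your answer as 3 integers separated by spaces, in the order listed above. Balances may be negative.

After txn 1 (Dr Cash, Cr Payables, amount 51): Cash=51 Payables=-51
After txn 2 (Dr Receivables, Cr Cash, amount 249): Cash=-198 Payables=-51 Receivables=249
After txn 3 (Dr Cash, Cr Receivables, amount 198): Cash=0 Payables=-51 Receivables=51
After txn 4 (Dr Receivables, Cr Payables, amount 210): Cash=0 Payables=-261 Receivables=261
After txn 5 (Dr Cash, Cr Receivables, amount 322): Cash=322 Payables=-261 Receivables=-61

Answer: 322 -261 -61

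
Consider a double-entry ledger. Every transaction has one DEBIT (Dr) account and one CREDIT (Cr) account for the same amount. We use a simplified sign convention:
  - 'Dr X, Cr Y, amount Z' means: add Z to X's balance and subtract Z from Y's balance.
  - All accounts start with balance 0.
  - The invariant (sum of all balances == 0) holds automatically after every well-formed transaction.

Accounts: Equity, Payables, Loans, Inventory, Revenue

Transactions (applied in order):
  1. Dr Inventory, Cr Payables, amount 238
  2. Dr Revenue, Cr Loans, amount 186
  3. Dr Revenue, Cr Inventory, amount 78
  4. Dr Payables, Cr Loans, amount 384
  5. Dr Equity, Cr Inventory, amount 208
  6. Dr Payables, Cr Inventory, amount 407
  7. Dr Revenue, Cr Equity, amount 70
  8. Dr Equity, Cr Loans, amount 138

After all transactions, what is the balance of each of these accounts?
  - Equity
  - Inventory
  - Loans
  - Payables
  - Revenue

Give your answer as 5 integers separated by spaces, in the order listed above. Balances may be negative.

Answer: 276 -455 -708 553 334

Derivation:
After txn 1 (Dr Inventory, Cr Payables, amount 238): Inventory=238 Payables=-238
After txn 2 (Dr Revenue, Cr Loans, amount 186): Inventory=238 Loans=-186 Payables=-238 Revenue=186
After txn 3 (Dr Revenue, Cr Inventory, amount 78): Inventory=160 Loans=-186 Payables=-238 Revenue=264
After txn 4 (Dr Payables, Cr Loans, amount 384): Inventory=160 Loans=-570 Payables=146 Revenue=264
After txn 5 (Dr Equity, Cr Inventory, amount 208): Equity=208 Inventory=-48 Loans=-570 Payables=146 Revenue=264
After txn 6 (Dr Payables, Cr Inventory, amount 407): Equity=208 Inventory=-455 Loans=-570 Payables=553 Revenue=264
After txn 7 (Dr Revenue, Cr Equity, amount 70): Equity=138 Inventory=-455 Loans=-570 Payables=553 Revenue=334
After txn 8 (Dr Equity, Cr Loans, amount 138): Equity=276 Inventory=-455 Loans=-708 Payables=553 Revenue=334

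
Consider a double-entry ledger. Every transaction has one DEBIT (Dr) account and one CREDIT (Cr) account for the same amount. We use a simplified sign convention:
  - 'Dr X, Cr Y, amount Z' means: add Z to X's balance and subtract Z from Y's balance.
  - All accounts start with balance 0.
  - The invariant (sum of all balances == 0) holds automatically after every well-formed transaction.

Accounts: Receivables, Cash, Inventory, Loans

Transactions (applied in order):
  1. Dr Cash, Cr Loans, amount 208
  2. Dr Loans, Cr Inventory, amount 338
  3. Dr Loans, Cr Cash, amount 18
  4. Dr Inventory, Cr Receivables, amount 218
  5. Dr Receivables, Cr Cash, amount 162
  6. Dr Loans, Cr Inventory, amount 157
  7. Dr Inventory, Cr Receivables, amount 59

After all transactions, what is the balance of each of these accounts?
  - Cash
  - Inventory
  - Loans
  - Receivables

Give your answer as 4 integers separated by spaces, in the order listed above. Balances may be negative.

Answer: 28 -218 305 -115

Derivation:
After txn 1 (Dr Cash, Cr Loans, amount 208): Cash=208 Loans=-208
After txn 2 (Dr Loans, Cr Inventory, amount 338): Cash=208 Inventory=-338 Loans=130
After txn 3 (Dr Loans, Cr Cash, amount 18): Cash=190 Inventory=-338 Loans=148
After txn 4 (Dr Inventory, Cr Receivables, amount 218): Cash=190 Inventory=-120 Loans=148 Receivables=-218
After txn 5 (Dr Receivables, Cr Cash, amount 162): Cash=28 Inventory=-120 Loans=148 Receivables=-56
After txn 6 (Dr Loans, Cr Inventory, amount 157): Cash=28 Inventory=-277 Loans=305 Receivables=-56
After txn 7 (Dr Inventory, Cr Receivables, amount 59): Cash=28 Inventory=-218 Loans=305 Receivables=-115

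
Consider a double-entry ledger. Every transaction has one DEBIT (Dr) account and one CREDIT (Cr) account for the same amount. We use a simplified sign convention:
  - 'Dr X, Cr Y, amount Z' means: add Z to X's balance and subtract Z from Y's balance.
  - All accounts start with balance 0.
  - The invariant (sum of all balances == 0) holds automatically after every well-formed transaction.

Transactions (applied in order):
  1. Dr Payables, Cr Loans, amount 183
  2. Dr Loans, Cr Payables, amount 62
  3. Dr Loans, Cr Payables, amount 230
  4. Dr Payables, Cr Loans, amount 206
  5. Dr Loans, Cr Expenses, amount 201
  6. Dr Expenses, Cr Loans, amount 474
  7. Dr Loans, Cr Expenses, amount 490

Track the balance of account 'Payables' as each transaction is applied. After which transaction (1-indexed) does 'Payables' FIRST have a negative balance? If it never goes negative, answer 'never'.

After txn 1: Payables=183
After txn 2: Payables=121
After txn 3: Payables=-109

Answer: 3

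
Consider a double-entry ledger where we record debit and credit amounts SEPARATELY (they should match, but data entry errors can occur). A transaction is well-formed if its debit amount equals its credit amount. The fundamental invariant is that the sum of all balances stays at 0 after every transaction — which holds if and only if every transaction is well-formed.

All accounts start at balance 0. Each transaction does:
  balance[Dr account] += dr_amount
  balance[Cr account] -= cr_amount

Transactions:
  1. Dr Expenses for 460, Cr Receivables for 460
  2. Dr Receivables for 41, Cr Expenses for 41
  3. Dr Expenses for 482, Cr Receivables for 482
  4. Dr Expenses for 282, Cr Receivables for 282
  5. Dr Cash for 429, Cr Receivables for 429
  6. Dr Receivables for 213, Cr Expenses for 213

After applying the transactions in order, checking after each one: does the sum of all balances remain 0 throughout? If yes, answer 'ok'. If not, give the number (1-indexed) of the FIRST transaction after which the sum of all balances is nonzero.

After txn 1: dr=460 cr=460 sum_balances=0
After txn 2: dr=41 cr=41 sum_balances=0
After txn 3: dr=482 cr=482 sum_balances=0
After txn 4: dr=282 cr=282 sum_balances=0
After txn 5: dr=429 cr=429 sum_balances=0
After txn 6: dr=213 cr=213 sum_balances=0

Answer: ok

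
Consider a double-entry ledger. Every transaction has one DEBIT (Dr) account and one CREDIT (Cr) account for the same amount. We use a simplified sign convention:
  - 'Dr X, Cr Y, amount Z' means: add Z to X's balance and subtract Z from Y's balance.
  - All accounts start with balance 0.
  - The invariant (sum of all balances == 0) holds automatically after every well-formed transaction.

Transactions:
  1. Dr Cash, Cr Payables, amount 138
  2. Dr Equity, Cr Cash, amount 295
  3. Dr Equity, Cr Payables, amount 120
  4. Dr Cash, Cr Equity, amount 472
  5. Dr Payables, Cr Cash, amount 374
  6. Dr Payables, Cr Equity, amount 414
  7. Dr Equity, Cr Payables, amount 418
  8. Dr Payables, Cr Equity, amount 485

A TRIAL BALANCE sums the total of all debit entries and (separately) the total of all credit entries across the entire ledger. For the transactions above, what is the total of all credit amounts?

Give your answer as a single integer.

Answer: 2716

Derivation:
Txn 1: credit+=138
Txn 2: credit+=295
Txn 3: credit+=120
Txn 4: credit+=472
Txn 5: credit+=374
Txn 6: credit+=414
Txn 7: credit+=418
Txn 8: credit+=485
Total credits = 2716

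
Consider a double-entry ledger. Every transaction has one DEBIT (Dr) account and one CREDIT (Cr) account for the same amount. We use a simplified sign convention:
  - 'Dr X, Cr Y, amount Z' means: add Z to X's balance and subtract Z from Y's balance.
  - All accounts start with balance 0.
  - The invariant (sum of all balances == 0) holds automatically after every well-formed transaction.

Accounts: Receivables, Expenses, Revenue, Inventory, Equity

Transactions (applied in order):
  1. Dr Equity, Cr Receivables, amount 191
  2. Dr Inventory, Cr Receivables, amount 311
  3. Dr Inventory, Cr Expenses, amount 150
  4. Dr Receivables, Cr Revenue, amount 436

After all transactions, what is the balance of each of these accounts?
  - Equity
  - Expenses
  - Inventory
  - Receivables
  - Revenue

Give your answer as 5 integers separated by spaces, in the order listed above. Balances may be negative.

After txn 1 (Dr Equity, Cr Receivables, amount 191): Equity=191 Receivables=-191
After txn 2 (Dr Inventory, Cr Receivables, amount 311): Equity=191 Inventory=311 Receivables=-502
After txn 3 (Dr Inventory, Cr Expenses, amount 150): Equity=191 Expenses=-150 Inventory=461 Receivables=-502
After txn 4 (Dr Receivables, Cr Revenue, amount 436): Equity=191 Expenses=-150 Inventory=461 Receivables=-66 Revenue=-436

Answer: 191 -150 461 -66 -436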